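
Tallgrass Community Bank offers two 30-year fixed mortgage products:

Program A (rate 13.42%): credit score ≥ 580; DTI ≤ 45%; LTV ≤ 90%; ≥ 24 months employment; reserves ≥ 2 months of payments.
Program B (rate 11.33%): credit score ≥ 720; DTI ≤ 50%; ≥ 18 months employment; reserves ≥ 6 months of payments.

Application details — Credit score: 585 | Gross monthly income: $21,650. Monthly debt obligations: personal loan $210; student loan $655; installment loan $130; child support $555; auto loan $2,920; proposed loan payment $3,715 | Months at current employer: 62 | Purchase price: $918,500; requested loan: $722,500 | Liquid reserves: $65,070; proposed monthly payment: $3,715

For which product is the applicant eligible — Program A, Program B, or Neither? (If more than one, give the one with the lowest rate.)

Total debts = (210 + 655 + 130 + 555 + 2,920 + 3,715) = 8,185; DTI = 8,185/21,650 = 37.8%.
LTV = 722,500/918,500 = 78.7%.
Reserves = 65,070/3,715 = 17.5 months.
Program A: score 585 ≥ 580; DTI 37.8% ≤ 45%; LTV 78.7% ≤ 90%; employment 62 ≥ 24 mo; reserves 17.5 ≥ 2 mo → qualifies.
Program B: score 585 < 720; DTI 37.8% ≤ 50%; employment 62 ≥ 18 mo; reserves 17.5 ≥ 6 mo → does not qualify.

Program A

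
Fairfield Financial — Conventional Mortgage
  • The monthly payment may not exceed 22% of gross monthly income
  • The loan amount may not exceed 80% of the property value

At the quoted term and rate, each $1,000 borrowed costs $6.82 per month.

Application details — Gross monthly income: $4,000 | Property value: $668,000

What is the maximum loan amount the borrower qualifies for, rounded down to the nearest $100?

Payment cap: 22% × $4,000 = $880/month.
At $6.82 per $1,000, that supports 880/6.82 × 1,000 ≈ $129,032 → $129,000.
LTV cap: 80% × $668,000 = $534,400 → $534,400.
Binding constraint: payment-to-income.

$129,000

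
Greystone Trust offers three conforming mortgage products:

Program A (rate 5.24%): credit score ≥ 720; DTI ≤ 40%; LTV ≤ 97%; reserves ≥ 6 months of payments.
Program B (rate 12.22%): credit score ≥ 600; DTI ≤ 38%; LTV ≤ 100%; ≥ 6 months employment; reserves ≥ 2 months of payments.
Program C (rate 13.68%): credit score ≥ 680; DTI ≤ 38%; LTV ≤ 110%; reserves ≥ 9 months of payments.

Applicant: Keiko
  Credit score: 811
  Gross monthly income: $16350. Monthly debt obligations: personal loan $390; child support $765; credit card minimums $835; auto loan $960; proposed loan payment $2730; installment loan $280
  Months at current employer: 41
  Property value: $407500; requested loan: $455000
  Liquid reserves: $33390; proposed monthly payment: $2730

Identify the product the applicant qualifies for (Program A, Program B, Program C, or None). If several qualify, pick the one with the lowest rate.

None

Total debts = (390 + 765 + 835 + 960 + 2,730 + 280) = 5,960; DTI = 5,960/16,350 = 36.5%.
LTV = 455,000/407,500 = 111.7%.
Reserves = 33,390/2,730 = 12.2 months.
Program A: score 811 ≥ 720; DTI 36.5% ≤ 40%; LTV 111.7% > 97%; reserves 12.2 ≥ 6 mo → does not qualify.
Program B: score 811 ≥ 600; DTI 36.5% ≤ 38%; LTV 111.7% > 100%; employment 41 ≥ 6 mo; reserves 12.2 ≥ 2 mo → does not qualify.
Program C: score 811 ≥ 680; DTI 36.5% ≤ 38%; LTV 111.7% > 110%; reserves 12.2 ≥ 9 mo → does not qualify.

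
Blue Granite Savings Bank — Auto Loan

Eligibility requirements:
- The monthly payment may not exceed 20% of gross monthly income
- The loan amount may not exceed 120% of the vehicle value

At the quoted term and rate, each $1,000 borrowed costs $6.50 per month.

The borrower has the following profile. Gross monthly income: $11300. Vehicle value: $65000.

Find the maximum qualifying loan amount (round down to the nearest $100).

$78,000

Payment cap: 20% × $11,300 = $2,260/month.
At $6.50 per $1,000, that supports 2,260/6.50 × 1,000 ≈ $347,692 → $347,600.
LTV cap: 120% × $65,000 = $78,000 → $78,000.
Binding constraint: loan-to-value.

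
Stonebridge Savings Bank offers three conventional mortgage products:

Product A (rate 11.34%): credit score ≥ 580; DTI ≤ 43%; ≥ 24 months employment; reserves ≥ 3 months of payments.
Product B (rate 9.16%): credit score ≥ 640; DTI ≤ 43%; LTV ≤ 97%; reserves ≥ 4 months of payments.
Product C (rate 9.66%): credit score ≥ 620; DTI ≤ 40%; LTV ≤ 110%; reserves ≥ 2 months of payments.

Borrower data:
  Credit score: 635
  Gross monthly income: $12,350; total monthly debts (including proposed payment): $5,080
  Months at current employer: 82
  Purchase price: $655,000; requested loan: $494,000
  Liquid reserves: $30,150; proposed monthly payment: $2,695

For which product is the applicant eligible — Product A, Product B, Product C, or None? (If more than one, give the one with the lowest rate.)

DTI = 5,080/12,350 = 41.1%.
LTV = 494,000/655,000 = 75.4%.
Reserves = 30,150/2,695 = 11.2 months.
Product A: score 635 ≥ 580; DTI 41.1% ≤ 43%; employment 82 ≥ 24 mo; reserves 11.2 ≥ 3 mo → qualifies.
Product B: score 635 < 640; DTI 41.1% ≤ 43%; LTV 75.4% ≤ 97%; reserves 11.2 ≥ 4 mo → does not qualify.
Product C: score 635 ≥ 620; DTI 41.1% > 40%; LTV 75.4% ≤ 110%; reserves 11.2 ≥ 2 mo → does not qualify.

Product A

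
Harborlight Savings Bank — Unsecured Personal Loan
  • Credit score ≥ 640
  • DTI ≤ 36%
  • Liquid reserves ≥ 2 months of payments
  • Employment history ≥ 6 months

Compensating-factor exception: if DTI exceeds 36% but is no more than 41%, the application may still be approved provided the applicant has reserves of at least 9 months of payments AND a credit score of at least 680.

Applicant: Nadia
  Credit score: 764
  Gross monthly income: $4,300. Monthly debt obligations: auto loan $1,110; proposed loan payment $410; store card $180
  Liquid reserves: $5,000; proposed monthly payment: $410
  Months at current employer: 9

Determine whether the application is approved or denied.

Credit score 764 ≥ 640 (meets base)
Total debts = (1,110 + 410 + 180) = 1,700. DTI = 1,700/4,300 = 39.5% > 36% — standard DTI limit exceeded.
Reserves = 5,000/410 = 12.2 months ≥ 2
Employment 9 ≥ 6 months
39.5% falls in the override range (36%–41%), so the compensating-factor test applies.
Override check — reserves: 12.2 mo (ok); score: 764 (ok).
Both compensating conditions met → exception applies.

Approved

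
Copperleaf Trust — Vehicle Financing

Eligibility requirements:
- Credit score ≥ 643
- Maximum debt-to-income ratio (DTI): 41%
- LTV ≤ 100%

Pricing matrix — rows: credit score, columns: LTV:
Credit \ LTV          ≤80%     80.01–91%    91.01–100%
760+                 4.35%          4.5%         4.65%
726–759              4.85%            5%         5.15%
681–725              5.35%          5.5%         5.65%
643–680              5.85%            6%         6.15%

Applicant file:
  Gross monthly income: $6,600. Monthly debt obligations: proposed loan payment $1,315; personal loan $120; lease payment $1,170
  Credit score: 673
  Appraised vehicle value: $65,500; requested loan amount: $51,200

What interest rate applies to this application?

Credit score 673 ≥ 643; Total monthly debts = (1,315 + 120 + 1,170) = 2,605. DTI = 2,605/6,600 = 39.5% ≤ 41%
LTV: 51,200 ÷ 65,500 = 78.2%, within 100% cap
Row: 673 falls in 643–680. Column: 78.2% falls in ≤80%. Rate = 5.85%.

5.85%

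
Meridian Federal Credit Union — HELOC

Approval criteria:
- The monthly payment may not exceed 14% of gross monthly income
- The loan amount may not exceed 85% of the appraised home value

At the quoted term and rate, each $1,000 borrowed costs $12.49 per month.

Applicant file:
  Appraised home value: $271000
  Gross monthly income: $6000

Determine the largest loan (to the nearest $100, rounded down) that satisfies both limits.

$67,200

Payment cap: 14% × $6,000 = $840/month.
At $12.49 per $1,000, that supports 840/12.49 × 1,000 ≈ $67,253 → $67,200.
LTV cap: 85% × $271,000 = $230,350 → $230,300.
Binding constraint: payment-to-income.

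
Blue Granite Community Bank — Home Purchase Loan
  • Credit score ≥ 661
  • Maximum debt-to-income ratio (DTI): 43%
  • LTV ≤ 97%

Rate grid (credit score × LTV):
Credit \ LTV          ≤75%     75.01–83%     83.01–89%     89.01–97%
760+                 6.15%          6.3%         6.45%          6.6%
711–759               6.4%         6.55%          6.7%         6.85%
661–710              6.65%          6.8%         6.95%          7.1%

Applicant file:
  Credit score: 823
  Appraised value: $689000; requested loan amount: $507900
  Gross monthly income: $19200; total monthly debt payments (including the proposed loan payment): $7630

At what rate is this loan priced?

6.15%

Credit score 823 ≥ 661; DTI: 7,630 ÷ 19,200 = 39.7%, within the 43% cap
LTV: 507,900 ÷ 689,000 = 73.7%, within 97% cap
Credit 823 → row 760+; LTV 73.7% → column ≤75%. Grid cell → 6.15%.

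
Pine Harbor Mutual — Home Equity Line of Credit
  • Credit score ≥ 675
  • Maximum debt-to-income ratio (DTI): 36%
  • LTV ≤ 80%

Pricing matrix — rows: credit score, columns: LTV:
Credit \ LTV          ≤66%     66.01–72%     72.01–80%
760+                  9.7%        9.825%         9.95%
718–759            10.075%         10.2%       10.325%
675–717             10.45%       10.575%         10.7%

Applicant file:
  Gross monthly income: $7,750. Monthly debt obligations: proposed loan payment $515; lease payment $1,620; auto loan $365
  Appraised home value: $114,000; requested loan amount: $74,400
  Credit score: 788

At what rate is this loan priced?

Credit score 788 ≥ 675; Total monthly debts = (515 + 1,620 + 365) = 2,500. Debt-to-income = 2,500/7,750 = 32.3% — meets 36% limit
LTV: 74,400 ÷ 114,000 = 65.3%, within 80% cap
Credit 788 → row 760+; LTV 65.3% → column ≤66%. Grid cell → 9.7%.

9.7%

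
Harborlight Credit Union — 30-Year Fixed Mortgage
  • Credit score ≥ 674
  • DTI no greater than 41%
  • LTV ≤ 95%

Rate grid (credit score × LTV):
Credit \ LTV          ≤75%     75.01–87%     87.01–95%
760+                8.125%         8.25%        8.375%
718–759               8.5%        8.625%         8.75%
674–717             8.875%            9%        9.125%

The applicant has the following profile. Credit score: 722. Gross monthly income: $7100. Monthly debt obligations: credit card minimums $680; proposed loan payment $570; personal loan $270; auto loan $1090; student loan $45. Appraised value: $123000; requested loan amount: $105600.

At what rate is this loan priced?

Credit score 722 ≥ 674; Total monthly debts = (680 + 570 + 270 + 1,090 + 45) = 2,655. DTI: 2,655 ÷ 7,100 = 37.4%, within the 41% cap
LTV: 105,600 ÷ 123,000 = 85.9%, within 95% cap
Score 722 is in the 718–759 band; LTV 85.9% is in the 75.01–87% band → 8.625%.

8.625%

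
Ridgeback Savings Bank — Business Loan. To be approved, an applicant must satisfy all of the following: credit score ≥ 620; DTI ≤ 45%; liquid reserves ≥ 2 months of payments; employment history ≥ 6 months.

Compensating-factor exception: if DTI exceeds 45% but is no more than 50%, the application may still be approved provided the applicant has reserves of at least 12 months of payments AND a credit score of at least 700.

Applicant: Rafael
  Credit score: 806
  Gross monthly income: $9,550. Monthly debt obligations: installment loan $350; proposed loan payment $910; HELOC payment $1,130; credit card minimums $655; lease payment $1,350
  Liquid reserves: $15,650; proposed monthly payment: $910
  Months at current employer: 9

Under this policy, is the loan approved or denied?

Approved

Credit score 806 ≥ 620 (meets base)
Total debts = (350 + 910 + 1,130 + 655 + 1,350) = 4,395. DTI = 4,395/9,550 = 46% > 45% — standard DTI limit exceeded.
Liquid reserves cover 15,650/910 = 17.2 months — ≥ 2 required
Employment 9 ≥ 6 months
46% falls in the override range (45%–50%), so the compensating-factor test applies.
Reserves 17.2 ≥ 12 months; credit score 806 ≥ 700.
Both override conditions satisfied; DTI exception granted.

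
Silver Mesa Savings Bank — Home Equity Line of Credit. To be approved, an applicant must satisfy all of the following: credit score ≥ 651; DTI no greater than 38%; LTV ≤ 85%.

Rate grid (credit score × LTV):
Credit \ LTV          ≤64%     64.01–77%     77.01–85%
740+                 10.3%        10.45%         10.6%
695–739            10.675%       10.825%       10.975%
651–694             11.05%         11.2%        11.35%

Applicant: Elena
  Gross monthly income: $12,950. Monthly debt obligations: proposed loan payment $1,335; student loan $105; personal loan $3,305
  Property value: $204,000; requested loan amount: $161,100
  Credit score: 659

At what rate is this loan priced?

11.35%

Credit score 659 ≥ 651; Total monthly debts = (1,335 + 105 + 3,305) = 4,745. Debt-to-income = 4,745/12,950 = 36.6% — meets 38% limit
Loan-to-value = 161,100/204,000 = 79% — pass (85% max)
Credit 659 → row 651–694; LTV 79% → column 77.01–85%. Grid cell → 11.35%.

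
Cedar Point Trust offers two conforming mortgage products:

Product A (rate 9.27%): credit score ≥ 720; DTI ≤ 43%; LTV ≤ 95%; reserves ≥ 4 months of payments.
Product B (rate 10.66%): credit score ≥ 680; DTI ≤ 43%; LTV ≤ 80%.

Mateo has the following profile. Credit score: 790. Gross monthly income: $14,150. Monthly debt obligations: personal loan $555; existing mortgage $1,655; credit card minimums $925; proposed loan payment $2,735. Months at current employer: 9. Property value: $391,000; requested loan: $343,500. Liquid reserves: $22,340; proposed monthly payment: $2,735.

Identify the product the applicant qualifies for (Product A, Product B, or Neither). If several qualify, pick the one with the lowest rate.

Total debts = (555 + 1,655 + 925 + 2,735) = 5,870; DTI = 5,870/14,150 = 41.5%.
LTV = 343,500/391,000 = 87.9%.
Reserves = 22,340/2,735 = 8.2 months.
Product A: score 790 ≥ 720; DTI 41.5% ≤ 43%; LTV 87.9% ≤ 95%; reserves 8.2 ≥ 4 mo → qualifies.
Product B: score 790 ≥ 680; DTI 41.5% ≤ 43%; LTV 87.9% > 80% → does not qualify.

Product A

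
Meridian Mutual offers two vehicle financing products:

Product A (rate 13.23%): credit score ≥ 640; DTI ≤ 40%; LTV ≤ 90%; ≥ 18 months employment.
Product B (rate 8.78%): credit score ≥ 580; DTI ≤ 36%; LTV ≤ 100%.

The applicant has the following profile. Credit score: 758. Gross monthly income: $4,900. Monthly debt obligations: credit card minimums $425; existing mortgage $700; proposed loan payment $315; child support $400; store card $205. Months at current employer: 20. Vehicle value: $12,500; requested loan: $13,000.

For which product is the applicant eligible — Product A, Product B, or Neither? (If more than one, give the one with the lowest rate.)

Neither

Total debts = (425 + 700 + 315 + 400 + 205) = 2,045; DTI = 2,045/4,900 = 41.7%.
LTV = 13,000/12,500 = 104%.
Product A: score 758 ≥ 640; DTI 41.7% > 40%; LTV 104% > 90%; employment 20 ≥ 18 mo → does not qualify.
Product B: score 758 ≥ 580; DTI 41.7% > 36%; LTV 104% > 100% → does not qualify.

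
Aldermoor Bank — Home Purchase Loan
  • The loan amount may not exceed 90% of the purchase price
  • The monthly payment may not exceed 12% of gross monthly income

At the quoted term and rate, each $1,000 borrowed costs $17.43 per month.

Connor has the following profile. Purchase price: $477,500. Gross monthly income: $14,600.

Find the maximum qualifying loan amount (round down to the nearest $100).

Payment cap: 12% × $14,600 = $1,752/month.
At $17.43 per $1,000, that supports 1,752/17.43 × 1,000 ≈ $100,516 → $100,500.
LTV cap: 90% × $477,500 = $429,750 → $429,700.
Binding constraint: payment-to-income.

$100,500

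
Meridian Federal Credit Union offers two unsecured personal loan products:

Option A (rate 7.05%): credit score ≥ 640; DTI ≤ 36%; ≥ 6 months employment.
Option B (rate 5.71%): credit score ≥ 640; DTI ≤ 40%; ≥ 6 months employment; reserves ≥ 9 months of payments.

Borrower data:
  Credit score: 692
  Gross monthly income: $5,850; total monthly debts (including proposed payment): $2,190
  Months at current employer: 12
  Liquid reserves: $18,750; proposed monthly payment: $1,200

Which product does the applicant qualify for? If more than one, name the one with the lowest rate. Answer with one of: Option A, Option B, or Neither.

Option B

DTI = 2,190/5,850 = 37.4%.
Reserves = 18,750/1,200 = 15.6 months.
Option A: score 692 ≥ 640; DTI 37.4% > 36%; employment 12 ≥ 6 mo → does not qualify.
Option B: score 692 ≥ 640; DTI 37.4% ≤ 40%; employment 12 ≥ 6 mo; reserves 15.6 ≥ 9 mo → qualifies.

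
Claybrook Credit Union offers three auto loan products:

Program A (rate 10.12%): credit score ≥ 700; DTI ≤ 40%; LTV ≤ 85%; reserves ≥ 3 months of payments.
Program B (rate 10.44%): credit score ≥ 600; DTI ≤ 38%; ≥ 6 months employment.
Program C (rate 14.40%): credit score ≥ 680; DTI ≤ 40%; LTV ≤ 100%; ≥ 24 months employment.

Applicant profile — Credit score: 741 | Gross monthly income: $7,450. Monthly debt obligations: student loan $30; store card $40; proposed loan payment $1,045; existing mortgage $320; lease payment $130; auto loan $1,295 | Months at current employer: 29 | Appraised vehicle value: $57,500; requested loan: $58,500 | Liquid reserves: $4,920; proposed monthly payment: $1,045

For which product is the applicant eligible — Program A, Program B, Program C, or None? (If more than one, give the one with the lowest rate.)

Total debts = (30 + 40 + 1,045 + 320 + 130 + 1,295) = 2,860; DTI = 2,860/7,450 = 38.4%.
LTV = 58,500/57,500 = 101.7%.
Reserves = 4,920/1,045 = 4.7 months.
Program A: score 741 ≥ 700; DTI 38.4% ≤ 40%; LTV 101.7% > 85%; reserves 4.7 ≥ 3 mo → does not qualify.
Program B: score 741 ≥ 600; DTI 38.4% > 38%; employment 29 ≥ 6 mo → does not qualify.
Program C: score 741 ≥ 680; DTI 38.4% ≤ 40%; LTV 101.7% > 100%; employment 29 ≥ 24 mo → does not qualify.

None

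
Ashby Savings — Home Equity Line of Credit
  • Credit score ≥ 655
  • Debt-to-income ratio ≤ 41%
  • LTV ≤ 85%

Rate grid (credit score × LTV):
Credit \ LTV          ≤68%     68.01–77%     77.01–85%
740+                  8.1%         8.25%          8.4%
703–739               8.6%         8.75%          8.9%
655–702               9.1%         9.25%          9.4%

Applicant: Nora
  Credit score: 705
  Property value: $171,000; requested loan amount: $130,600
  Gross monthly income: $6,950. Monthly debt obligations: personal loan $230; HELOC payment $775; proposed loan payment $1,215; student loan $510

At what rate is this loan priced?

Credit score 705 ≥ 655; Total monthly debts = (230 + 775 + 1,215 + 510) = 2,730. Debt-to-income = 2,730/6,950 = 39.3% — meets 41% limit
LTV: 130,600 ÷ 171,000 = 76.4%, within 85% cap
Row: 705 falls in 703–739. Column: 76.4% falls in 68.01–77%. Rate = 8.75%.

8.75%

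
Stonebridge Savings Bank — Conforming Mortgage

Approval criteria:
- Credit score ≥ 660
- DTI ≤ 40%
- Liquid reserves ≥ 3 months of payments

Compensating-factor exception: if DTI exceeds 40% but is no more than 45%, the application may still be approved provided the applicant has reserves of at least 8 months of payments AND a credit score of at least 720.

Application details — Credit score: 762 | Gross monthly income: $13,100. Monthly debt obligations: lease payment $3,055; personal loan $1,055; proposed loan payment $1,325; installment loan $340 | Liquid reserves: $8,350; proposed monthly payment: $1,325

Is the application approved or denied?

Credit score 762 ≥ 660 (meets base)
Total debts = (3,055 + 1,055 + 1,325 + 340) = 5,775. DTI: 5,775 ÷ 13,100 = 44.1%, over the 40% base limit.
Reserves = 8,350/1,325 = 6.3 months ≥ 3
DTI 44.1% is within the 40%–45% exception band; checking compensating factors.
Override check — reserves: 6.3 mo (short of 8); score: 762 (ok).
Override conditions not both satisfied; exception does not apply.

Denied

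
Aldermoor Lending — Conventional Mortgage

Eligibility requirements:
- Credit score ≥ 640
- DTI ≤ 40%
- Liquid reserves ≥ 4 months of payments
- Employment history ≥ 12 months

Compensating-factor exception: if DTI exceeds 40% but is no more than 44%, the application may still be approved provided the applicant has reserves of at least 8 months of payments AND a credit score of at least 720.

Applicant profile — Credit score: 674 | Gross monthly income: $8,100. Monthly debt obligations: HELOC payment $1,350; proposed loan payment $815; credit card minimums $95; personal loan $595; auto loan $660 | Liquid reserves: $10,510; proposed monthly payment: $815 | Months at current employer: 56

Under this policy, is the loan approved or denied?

Credit score 674 ≥ 640 (meets base)
Total debts = (1,350 + 815 + 95 + 595 + 660) = 3,515. DTI: 3,515 ÷ 8,100 = 43.4%, over the 40% base limit.
Reserves = 10,510/815 = 12.9 months ≥ 4
Employment 56 ≥ 12 months
43.4% falls in the override range (40%–44%), so the compensating-factor test applies.
Reserves 12.9 ≥ 8 months; credit score 674 < 720.
Override conditions not both satisfied; exception does not apply.

Denied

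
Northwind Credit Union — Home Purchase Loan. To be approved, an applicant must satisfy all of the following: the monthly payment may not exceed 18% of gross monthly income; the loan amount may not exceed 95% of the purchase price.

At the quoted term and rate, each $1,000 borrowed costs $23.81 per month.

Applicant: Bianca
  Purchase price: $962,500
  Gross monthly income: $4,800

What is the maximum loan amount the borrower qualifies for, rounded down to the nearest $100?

$36,200

Payment cap: 18% × $4,800 = $864/month.
At $23.81 per $1,000, that supports 864/23.81 × 1,000 ≈ $36,287 → $36,200.
LTV cap: 95% × $962,500 = $914,375 → $914,300.
Binding constraint: payment-to-income.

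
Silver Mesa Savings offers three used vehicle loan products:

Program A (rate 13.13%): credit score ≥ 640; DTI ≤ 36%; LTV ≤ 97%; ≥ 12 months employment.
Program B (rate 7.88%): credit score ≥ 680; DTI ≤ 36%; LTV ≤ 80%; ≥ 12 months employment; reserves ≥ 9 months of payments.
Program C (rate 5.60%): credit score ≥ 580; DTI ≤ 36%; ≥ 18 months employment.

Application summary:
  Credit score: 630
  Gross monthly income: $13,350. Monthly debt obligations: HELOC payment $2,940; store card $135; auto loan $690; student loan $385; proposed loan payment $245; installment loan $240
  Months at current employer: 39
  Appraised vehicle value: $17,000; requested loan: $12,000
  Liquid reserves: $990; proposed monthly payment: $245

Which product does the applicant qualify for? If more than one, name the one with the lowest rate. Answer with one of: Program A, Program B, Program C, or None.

Total debts = (2,940 + 135 + 690 + 385 + 245 + 240) = 4,635; DTI = 4,635/13,350 = 34.7%.
LTV = 12,000/17,000 = 70.6%.
Reserves = 990/245 = 4.0 months.
Program A: score 630 < 640; DTI 34.7% ≤ 36%; LTV 70.6% ≤ 97%; employment 39 ≥ 12 mo → does not qualify.
Program B: score 630 < 680; DTI 34.7% ≤ 36%; LTV 70.6% ≤ 80%; employment 39 ≥ 12 mo; reserves 4.0 < 9 mo → does not qualify.
Program C: score 630 ≥ 580; DTI 34.7% ≤ 36%; employment 39 ≥ 18 mo → qualifies.

Program C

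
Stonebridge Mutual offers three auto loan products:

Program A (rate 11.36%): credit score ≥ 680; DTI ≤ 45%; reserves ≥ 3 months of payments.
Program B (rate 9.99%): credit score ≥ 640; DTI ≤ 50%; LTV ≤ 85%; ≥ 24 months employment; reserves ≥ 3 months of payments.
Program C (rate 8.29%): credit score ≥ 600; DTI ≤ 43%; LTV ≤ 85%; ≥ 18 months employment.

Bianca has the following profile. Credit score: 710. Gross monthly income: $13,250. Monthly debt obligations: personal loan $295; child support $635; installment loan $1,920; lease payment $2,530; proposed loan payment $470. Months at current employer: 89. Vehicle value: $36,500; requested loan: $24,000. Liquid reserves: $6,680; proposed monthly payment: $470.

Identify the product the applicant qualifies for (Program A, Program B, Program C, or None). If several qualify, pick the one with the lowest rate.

Total debts = (295 + 635 + 1,920 + 2,530 + 470) = 5,850; DTI = 5,850/13,250 = 44.2%.
LTV = 24,000/36,500 = 65.8%.
Reserves = 6,680/470 = 14.2 months.
Program A: score 710 ≥ 680; DTI 44.2% ≤ 45%; reserves 14.2 ≥ 3 mo → qualifies.
Program B: score 710 ≥ 640; DTI 44.2% ≤ 50%; LTV 65.8% ≤ 85%; employment 89 ≥ 24 mo; reserves 14.2 ≥ 3 mo → qualifies.
Program C: score 710 ≥ 600; DTI 44.2% > 43%; LTV 65.8% ≤ 85%; employment 89 ≥ 18 mo → does not qualify.
Qualifying: Program A, Program B. Lowest rate is 9.99% → Program B.

Program B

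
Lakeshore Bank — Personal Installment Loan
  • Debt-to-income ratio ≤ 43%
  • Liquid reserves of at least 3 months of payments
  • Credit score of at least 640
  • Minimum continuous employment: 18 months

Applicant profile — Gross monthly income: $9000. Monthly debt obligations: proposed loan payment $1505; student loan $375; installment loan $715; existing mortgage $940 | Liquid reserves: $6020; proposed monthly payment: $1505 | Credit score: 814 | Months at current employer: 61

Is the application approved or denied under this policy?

Approved

Total monthly debts = (1,505 + 375 + 715 + 940) = 3,535. Debt-to-income = 3,535/9,000 = 39.3% — meets 43% limit
Liquid reserves cover 6,020/1,505 = 4.0 months — ≥ 3 required
Credit score 814 ≥ 640 (meets)
Employment 61 ≥ 18 months
All criteria satisfied.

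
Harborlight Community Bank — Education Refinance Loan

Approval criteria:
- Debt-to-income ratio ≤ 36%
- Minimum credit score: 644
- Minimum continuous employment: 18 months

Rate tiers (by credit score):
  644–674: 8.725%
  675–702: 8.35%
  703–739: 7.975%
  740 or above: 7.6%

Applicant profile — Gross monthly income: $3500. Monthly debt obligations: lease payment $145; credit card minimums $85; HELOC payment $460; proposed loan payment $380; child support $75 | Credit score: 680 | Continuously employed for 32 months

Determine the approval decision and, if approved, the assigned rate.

Credit score 680 ≥ 644 (meets minimum)
Total monthly debts = (145 + 85 + 460 + 380 + 75) = 1,145. DTI: 1,145 ÷ 3,500 = 32.7%, within the 36% cap
Employment 32 ≥ 18 months
All requirements met. Score 680 falls in the 675–702 tier → 8.35%.

Approved at 8.35%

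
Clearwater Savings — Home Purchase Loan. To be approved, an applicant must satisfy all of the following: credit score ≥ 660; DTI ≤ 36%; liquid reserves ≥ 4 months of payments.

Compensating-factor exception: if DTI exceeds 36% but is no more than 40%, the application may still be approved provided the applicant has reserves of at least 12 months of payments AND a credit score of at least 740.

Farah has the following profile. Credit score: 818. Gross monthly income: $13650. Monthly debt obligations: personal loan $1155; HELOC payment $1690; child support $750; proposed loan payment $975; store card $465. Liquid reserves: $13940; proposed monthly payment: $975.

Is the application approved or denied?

Approved

Credit score 818 ≥ 660 (meets base)
Total debts = (1,155 + 1,690 + 750 + 975 + 465) = 5,035. DTI: 5,035 ÷ 13,650 = 36.9%, over the 36% base limit.
Liquid reserves cover 13,940/975 = 14.3 months — ≥ 4 required
36.9% falls in the override range (36%–40%), so the compensating-factor test applies.
Override check — reserves: 14.3 mo (ok); score: 818 (ok).
Both override conditions satisfied; DTI exception granted.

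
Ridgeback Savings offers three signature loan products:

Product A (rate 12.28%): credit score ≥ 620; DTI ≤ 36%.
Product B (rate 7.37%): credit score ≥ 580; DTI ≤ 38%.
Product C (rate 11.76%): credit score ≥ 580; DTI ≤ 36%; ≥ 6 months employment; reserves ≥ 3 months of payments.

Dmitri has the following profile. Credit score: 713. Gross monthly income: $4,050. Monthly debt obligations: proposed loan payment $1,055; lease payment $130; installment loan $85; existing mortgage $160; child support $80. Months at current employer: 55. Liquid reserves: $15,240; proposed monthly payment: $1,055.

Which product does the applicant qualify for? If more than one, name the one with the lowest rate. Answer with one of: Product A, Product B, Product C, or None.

Product B

Total debts = (1,055 + 130 + 85 + 160 + 80) = 1,510; DTI = 1,510/4,050 = 37.3%.
Reserves = 15,240/1,055 = 14.4 months.
Product A: score 713 ≥ 620; DTI 37.3% > 36% → does not qualify.
Product B: score 713 ≥ 580; DTI 37.3% ≤ 38% → qualifies.
Product C: score 713 ≥ 580; DTI 37.3% > 36%; employment 55 ≥ 6 mo; reserves 14.4 ≥ 3 mo → does not qualify.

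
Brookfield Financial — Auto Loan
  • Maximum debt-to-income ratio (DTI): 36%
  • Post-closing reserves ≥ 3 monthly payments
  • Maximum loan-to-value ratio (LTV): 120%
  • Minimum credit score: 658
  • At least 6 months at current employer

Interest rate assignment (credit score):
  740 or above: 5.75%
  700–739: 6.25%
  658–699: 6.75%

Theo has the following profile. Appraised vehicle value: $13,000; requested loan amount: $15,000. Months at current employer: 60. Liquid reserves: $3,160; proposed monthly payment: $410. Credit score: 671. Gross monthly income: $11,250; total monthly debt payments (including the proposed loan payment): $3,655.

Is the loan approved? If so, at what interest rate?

Approved at 6.75%

Credit score 671 ≥ 658 (meets minimum)
DTI: 3,655 ÷ 11,250 = 32.5%, within the 36% cap
Reserves: 3,160 ÷ 410 = 7.7 months (meets 3-month minimum)
Employment 60 ≥ 6 months
LTV = 15,000/13,000 = 115.4% ≤ 120%
All requirements met. Score 671 falls in the 658–699 tier → 6.75%.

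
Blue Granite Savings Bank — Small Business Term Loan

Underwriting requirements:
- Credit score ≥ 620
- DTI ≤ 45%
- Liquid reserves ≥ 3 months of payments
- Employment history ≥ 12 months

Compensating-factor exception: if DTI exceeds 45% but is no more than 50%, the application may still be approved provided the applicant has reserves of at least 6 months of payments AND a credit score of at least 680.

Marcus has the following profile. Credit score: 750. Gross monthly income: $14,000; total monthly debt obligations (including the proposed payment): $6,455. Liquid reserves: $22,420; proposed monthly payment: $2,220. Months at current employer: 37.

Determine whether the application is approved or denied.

Credit score 750 ≥ 620 (meets base)
DTI = 6,455/14,000 = 46.1% > 45% — standard DTI limit exceeded.
Reserves = 22,420/2,220 = 10.1 months ≥ 3
Employment 37 ≥ 12 months
DTI 46.1% is within the 45%–50% exception band; checking compensating factors.
Reserves 10.1 ≥ 6 months; credit score 750 ≥ 680.
Both override conditions satisfied; DTI exception granted.

Approved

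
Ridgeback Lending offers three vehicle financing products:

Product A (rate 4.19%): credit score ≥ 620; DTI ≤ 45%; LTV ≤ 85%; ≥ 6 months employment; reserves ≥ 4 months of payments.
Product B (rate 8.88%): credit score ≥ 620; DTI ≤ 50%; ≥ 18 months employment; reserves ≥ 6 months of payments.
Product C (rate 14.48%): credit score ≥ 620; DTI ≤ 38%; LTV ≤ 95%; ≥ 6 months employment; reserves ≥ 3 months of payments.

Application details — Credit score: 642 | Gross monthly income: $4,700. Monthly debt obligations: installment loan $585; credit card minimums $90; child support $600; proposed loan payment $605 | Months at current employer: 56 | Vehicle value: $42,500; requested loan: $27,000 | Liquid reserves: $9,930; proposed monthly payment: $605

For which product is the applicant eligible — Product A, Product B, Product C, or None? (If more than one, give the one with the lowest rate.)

Total debts = (585 + 90 + 600 + 605) = 1,880; DTI = 1,880/4,700 = 40%.
LTV = 27,000/42,500 = 63.5%.
Reserves = 9,930/605 = 16.4 months.
Product A: score 642 ≥ 620; DTI 40% ≤ 45%; LTV 63.5% ≤ 85%; employment 56 ≥ 6 mo; reserves 16.4 ≥ 4 mo → qualifies.
Product B: score 642 ≥ 620; DTI 40% ≤ 50%; employment 56 ≥ 18 mo; reserves 16.4 ≥ 6 mo → qualifies.
Product C: score 642 ≥ 620; DTI 40% > 38%; LTV 63.5% ≤ 95%; employment 56 ≥ 6 mo; reserves 16.4 ≥ 3 mo → does not qualify.
Qualifying: Product A, Product B. Lowest rate is 4.19% → Product A.

Product A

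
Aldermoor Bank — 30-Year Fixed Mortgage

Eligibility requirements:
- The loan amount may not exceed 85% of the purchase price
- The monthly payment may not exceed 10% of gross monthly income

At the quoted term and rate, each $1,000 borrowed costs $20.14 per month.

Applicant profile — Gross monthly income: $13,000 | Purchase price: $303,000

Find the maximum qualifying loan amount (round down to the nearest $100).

$64,500

Payment cap: 10% × $13,000 = $1,300/month.
At $20.14 per $1,000, that supports 1,300/20.14 × 1,000 ≈ $64,548 → $64,500.
LTV cap: 85% × $303,000 = $257,550 → $257,500.
Binding constraint: payment-to-income.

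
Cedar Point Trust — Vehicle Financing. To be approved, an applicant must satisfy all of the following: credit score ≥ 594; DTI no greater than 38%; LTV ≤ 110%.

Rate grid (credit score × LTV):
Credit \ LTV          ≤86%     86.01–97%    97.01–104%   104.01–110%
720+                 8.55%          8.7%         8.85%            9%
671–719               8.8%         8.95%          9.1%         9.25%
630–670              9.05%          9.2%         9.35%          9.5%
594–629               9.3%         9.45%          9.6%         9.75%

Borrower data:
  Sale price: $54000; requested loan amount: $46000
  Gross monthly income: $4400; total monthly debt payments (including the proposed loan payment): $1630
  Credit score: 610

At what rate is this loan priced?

9.3%

Credit score 610 ≥ 594; DTI = 1,630/4,400 = 37% ≤ 38%
LTV: 46,000 ÷ 54,000 = 85.2%, within 110% cap
Row: 610 falls in 594–629. Column: 85.2% falls in ≤86%. Rate = 9.3%.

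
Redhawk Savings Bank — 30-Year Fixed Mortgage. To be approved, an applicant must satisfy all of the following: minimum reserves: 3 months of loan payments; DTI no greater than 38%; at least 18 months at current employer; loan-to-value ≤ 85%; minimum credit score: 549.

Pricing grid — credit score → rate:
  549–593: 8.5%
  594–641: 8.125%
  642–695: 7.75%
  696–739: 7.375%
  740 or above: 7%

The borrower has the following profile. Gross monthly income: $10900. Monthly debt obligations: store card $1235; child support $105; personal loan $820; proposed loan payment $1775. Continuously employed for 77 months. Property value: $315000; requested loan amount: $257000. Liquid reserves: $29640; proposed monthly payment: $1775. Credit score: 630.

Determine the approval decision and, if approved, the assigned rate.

Credit score 630 ≥ 549 (meets minimum)
LTV = 257,000/315,000 = 81.6% ≤ 85%
Employment 77 ≥ 18 months
Total monthly debts = (1,235 + 105 + 820 + 1,775) = 3,935. DTI: 3,935 ÷ 10,900 = 36.1%, within the 38% cap
Liquid reserves cover 29,640/1,775 = 16.7 months — ≥ 3 required
All requirements met. Score 630 falls in the 594–641 tier → 8.125%.

Approved at 8.125%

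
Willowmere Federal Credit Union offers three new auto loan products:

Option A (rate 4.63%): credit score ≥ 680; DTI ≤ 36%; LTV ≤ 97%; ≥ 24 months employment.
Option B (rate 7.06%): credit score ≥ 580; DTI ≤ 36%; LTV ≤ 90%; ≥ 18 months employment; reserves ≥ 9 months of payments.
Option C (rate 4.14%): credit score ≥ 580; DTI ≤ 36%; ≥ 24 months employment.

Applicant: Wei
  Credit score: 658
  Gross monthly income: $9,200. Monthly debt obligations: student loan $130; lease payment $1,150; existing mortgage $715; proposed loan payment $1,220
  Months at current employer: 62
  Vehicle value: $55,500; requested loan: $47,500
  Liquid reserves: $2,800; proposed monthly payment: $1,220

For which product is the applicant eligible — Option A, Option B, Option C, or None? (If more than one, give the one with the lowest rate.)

Total debts = (130 + 1,150 + 715 + 1,220) = 3,215; DTI = 3,215/9,200 = 34.9%.
LTV = 47,500/55,500 = 85.6%.
Reserves = 2,800/1,220 = 2.3 months.
Option A: score 658 < 680; DTI 34.9% ≤ 36%; LTV 85.6% ≤ 97%; employment 62 ≥ 24 mo → does not qualify.
Option B: score 658 ≥ 580; DTI 34.9% ≤ 36%; LTV 85.6% ≤ 90%; employment 62 ≥ 18 mo; reserves 2.3 < 9 mo → does not qualify.
Option C: score 658 ≥ 580; DTI 34.9% ≤ 36%; employment 62 ≥ 24 mo → qualifies.

Option C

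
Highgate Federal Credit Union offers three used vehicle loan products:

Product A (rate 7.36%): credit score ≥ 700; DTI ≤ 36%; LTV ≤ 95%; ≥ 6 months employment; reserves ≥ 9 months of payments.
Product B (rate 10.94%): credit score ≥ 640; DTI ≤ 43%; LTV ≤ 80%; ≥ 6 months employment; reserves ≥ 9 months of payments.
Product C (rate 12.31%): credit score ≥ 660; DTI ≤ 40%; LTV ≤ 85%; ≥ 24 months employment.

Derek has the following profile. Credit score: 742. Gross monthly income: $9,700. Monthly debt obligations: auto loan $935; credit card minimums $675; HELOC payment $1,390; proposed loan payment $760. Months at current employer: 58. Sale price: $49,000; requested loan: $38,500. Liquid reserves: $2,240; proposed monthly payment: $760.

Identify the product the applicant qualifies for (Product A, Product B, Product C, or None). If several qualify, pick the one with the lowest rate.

Total debts = (935 + 675 + 1,390 + 760) = 3,760; DTI = 3,760/9,700 = 38.8%.
LTV = 38,500/49,000 = 78.6%.
Reserves = 2,240/760 = 2.9 months.
Product A: score 742 ≥ 700; DTI 38.8% > 36%; LTV 78.6% ≤ 95%; employment 58 ≥ 6 mo; reserves 2.9 < 9 mo → does not qualify.
Product B: score 742 ≥ 640; DTI 38.8% ≤ 43%; LTV 78.6% ≤ 80%; employment 58 ≥ 6 mo; reserves 2.9 < 9 mo → does not qualify.
Product C: score 742 ≥ 660; DTI 38.8% ≤ 40%; LTV 78.6% ≤ 85%; employment 58 ≥ 24 mo → qualifies.

Product C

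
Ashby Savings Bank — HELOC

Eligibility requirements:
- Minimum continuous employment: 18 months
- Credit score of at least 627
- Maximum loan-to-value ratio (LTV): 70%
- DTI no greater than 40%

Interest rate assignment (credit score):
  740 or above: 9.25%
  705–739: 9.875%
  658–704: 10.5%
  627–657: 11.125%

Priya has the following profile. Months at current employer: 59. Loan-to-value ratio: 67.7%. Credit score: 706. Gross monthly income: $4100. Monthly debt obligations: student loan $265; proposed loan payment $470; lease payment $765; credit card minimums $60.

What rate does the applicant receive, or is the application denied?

Approved at 9.875%

Credit score 706 ≥ 627 (meets minimum)
LTV 67.7% ≤ 70%
Employment 59 ≥ 18 months
Total monthly debts = (265 + 470 + 765 + 60) = 1,560. Debt-to-income = 1,560/4,100 = 38% — meets 40% limit
All requirements met. Score 706 falls in the 705–739 tier → 9.875%.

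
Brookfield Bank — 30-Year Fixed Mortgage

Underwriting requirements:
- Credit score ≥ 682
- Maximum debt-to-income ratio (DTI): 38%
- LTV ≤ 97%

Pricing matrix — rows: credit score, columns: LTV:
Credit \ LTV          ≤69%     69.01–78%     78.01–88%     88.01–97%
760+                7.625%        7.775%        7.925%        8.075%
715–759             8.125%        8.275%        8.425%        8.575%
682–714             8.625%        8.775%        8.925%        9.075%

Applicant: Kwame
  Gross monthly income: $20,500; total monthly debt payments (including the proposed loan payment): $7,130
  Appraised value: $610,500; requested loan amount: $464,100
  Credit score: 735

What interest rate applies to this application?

8.275%

Credit score 735 ≥ 682; DTI: 7,130 ÷ 20,500 = 34.8%, within the 38% cap
Loan-to-value = 464,100/610,500 = 76% — pass (97% max)
Row: 735 falls in 715–759. Column: 76% falls in 69.01–78%. Rate = 8.275%.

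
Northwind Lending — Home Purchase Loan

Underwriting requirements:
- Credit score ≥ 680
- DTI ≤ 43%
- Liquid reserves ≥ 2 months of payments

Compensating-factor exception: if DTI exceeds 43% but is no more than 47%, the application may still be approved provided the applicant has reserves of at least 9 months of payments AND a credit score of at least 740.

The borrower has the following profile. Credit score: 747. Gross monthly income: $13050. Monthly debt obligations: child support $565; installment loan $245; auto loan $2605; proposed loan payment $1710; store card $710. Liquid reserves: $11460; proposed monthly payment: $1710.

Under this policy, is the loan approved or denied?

Denied

Credit score 747 ≥ 680 (meets base)
Total debts = (565 + 245 + 2,605 + 1,710 + 710) = 5,835. DTI = 5,835/13,050 = 44.7% > 43% — standard DTI limit exceeded.
Reserves = 11,460/1,710 = 6.7 months ≥ 2
44.7% falls in the override range (43%–47%), so the compensating-factor test applies.
Reserves 6.7 < 9 months; credit score 747 ≥ 740.
Override conditions not both satisfied; exception does not apply.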